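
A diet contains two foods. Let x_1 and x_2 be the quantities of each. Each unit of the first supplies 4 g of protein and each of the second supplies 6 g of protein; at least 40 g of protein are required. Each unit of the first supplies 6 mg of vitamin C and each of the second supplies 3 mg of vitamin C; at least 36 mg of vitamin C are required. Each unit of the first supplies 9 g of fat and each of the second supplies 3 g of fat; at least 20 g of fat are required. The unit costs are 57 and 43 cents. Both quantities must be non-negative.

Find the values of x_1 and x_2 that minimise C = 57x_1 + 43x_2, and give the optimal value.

x_1 = 4, x_2 = 4, minimum C = 400

Feasible corners and C = 57x_1 + 43x_2:
  (0, 12) → C = 516
  (10, 0) → C = 570
  (4, 4) → C = 400
The feasible region is unbounded (it extends along (0, 1), (1, 0)), but C strictly increases along every unbounded feasible direction, so there is no improving ray and the minimum is attained at a vertex.

At the optimal vertex, 4x_1 + 6x_2 = 40 and 6x_1 + 3x_2 = 36.
Solving simultaneously gives x_1 = 4, x_2 = 4.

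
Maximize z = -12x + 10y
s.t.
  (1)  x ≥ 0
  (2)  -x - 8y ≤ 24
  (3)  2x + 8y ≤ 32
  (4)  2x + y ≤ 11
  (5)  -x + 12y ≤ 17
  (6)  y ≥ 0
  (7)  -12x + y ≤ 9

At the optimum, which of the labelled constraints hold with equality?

Corner points and z = -12x + 10y:
  (0, 17/12) → z = 85/6
  (0, 0) → z = 0
  (23/5, 9/5) → z = -186/5
  (11/2, 0) → z = -66

The maximum is at (0, 17/12). Substituting into each constraint, equality holds for (1) and (5); the remaining constraints have slack.

(1) and (5)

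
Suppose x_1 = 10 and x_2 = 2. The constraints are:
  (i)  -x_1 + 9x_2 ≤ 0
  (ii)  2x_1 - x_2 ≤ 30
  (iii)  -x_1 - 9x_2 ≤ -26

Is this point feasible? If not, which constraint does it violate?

Constraint (i): -x_1 + 9x_2 = 8, which is not ≤ 0. All other constraints are satisfied.

not feasible — violates (i)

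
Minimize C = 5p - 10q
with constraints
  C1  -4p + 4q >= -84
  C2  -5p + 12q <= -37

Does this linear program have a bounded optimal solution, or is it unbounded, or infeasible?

unbounded

From the feasible point (215/7, 68/7), moving in the direction (-12, -5) keeps every constraint satisfied while C decreases without bound.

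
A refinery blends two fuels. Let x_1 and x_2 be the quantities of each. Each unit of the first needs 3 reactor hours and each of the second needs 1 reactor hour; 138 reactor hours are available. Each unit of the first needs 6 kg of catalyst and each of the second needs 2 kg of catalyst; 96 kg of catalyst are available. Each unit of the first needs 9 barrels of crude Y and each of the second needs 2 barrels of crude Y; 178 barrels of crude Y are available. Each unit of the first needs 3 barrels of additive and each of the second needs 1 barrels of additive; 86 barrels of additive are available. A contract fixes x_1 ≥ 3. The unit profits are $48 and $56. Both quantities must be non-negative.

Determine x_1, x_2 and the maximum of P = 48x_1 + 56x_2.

x_1 = 3, x_2 = 39, maximum P = 2328

Feasible corners and P = 48x_1 + 56x_2:
  (16, 0) → P = 768
  (3, 0) → P = 144
  (3, 39) → P = 2328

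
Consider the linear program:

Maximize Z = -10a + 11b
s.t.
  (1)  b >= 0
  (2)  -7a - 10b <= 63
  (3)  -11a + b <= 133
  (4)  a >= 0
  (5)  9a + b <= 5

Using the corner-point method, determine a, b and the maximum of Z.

Corner points and Z = -10a + 11b:
  (0, 0) → Z = 0
  (5/9, 0) → Z = -50/9
  (0, 5) → Z = 55

a = 0, b = 5, maximum Z = 55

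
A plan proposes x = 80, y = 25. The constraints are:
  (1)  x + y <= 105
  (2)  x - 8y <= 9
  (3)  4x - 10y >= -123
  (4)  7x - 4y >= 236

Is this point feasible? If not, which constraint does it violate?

(1): 105 ≤ 105 ✓
(2): -120 ≤ 9 ✓
(3): 70 ≥ -123 ✓
(4): 460 ≥ 236 ✓

feasible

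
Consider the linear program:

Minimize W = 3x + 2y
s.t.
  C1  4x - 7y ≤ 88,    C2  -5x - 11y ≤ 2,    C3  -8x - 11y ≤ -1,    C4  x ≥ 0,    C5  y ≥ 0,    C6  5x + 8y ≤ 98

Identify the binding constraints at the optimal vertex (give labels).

C3 and C4

Extreme points and W = 3x + 2y:
  (0, 1/11) → W = 2/11
  (1/8, 0) → W = 3/8
  (0, 49/4) → W = 49/2
  (98/5, 0) → W = 294/5

The minimum is at (0, 1/11). Substituting into each constraint, equality holds for C3 and C4; the remaining constraints have slack.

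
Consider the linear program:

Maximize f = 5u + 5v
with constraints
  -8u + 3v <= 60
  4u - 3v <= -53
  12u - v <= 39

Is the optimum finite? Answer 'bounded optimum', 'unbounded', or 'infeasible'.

bounded optimum

Corner points and f = 5u + 5v:
  (-7/4, 46/3) → f = 815/12
  (177/28, 258/7) → f = 6045/28
  (85/16, 99/4) → f = 2405/16
The feasible region has finitely many vertices and no improving ray; the maximum is 6045/28 at (177/28, 258/7).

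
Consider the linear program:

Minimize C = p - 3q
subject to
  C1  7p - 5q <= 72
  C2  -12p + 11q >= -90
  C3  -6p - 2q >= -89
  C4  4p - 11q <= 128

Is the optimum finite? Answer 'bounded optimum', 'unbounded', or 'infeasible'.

From the feasible point (1159/90, 88/15), moving in the direction (-2, 6) keeps every constraint satisfied while C decreases without bound.

unbounded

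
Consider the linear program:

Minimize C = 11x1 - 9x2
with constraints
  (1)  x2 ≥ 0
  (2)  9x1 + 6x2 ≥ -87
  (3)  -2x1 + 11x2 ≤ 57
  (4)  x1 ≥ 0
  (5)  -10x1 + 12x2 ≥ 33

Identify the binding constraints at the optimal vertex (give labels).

(3) and (4)

Vertices and C = 11x1 - 9x2:
  (0, 57/11) → C = -513/11
  (321/86, 252/43) → C = -1005/86
  (0, 11/4) → C = -99/4

The minimum is at (0, 57/11). Substituting into each constraint, equality holds for (3) and (4); the remaining constraints have slack.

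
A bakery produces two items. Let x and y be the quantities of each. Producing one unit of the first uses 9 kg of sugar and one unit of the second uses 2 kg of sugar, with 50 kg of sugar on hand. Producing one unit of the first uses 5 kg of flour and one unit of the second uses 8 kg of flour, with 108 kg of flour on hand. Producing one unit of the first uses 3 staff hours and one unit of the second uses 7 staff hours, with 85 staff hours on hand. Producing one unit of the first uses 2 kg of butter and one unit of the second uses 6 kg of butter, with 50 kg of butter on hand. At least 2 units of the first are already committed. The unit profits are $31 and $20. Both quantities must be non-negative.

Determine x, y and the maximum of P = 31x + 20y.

x = 4, y = 7, maximum P = 264

Feasible corners and P = 31x + 20y:
  (50/9, 0) → P = 1550/9
  (2, 0) → P = 62
  (4, 7) → P = 264
  (2, 23/3) → P = 646/3

At the optimal vertex, 9x + 2y = 50 and 2x + 6y = 50.
Solving simultaneously gives x = 4, y = 7.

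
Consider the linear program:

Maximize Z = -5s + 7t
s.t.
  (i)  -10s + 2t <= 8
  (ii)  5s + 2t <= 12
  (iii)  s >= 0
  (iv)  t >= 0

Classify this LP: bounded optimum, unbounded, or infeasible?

bounded optimum

Feasible corners and Z = -5s + 7t:
  (4/15, 16/3) → Z = 36
  (0, 4) → Z = 28
  (12/5, 0) → Z = -12
  (0, 0) → Z = 0
The feasible region has finitely many vertices and no improving ray; the maximum is 36 at (4/15, 16/3).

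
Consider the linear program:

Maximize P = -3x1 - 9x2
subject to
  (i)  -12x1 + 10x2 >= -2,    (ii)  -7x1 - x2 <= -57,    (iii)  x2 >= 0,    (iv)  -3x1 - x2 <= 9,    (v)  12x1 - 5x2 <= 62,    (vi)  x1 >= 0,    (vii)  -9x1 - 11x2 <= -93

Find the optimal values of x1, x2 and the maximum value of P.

The feasible region is unbounded (it extends along (0, 1), (5, 12)), but P strictly decreases along every unbounded feasible direction, so there is no improving ray and the maximum is attained at a vertex.

x1 = 286/41, x2 = 335/41, maximum P = -3873/41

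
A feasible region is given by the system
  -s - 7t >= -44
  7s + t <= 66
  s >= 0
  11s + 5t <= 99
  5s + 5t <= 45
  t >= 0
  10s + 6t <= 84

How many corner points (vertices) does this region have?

5

The feasible vertices (each the meet of two boundaries and inside every other half-plane) are:
  (0, 44/7)
  (19/6, 35/6)
  (0, 0)
  (15/2, 3/2)
  (42/5, 0)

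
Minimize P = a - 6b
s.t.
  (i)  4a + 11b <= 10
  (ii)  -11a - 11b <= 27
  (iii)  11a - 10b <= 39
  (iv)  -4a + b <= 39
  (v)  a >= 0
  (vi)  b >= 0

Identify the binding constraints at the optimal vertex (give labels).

(i) and (v)

Corner points and P = a - 6b:
  (0, 10/11) → P = -60/11
  (5/2, 0) → P = 5/2
  (0, 0) → P = 0

The minimum is at (0, 10/11). Substituting into each constraint, equality holds for (i) and (v); the remaining constraints have slack.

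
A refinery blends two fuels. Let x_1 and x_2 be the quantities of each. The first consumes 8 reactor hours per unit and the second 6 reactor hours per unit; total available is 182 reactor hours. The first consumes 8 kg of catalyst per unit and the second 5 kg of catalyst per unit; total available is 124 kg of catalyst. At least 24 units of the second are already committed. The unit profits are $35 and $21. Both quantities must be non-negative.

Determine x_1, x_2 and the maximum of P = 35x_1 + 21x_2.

x_1 = 1/2, x_2 = 24, maximum P = 1043/2

Corner points and P = 35x_1 + 21x_2:
  (0, 124/5) → P = 2604/5
  (0, 24) → P = 504
  (1/2, 24) → P = 1043/2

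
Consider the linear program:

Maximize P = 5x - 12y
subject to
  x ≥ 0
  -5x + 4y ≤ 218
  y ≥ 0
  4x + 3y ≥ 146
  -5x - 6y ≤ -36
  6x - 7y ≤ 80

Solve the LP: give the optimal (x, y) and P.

x = 631/23, y = 278/23, maximum P = -181/23

Corner points and P = 5x - 12y:
  (0, 109/2) → P = -654
  (0, 146/3) → P = -584
  (631/23, 278/23) → P = -181/23
The feasible region is unbounded (it extends along (4, 5), (7, 6)), but P strictly decreases along every unbounded feasible direction, so there is no improving ray and the maximum is attained at a vertex.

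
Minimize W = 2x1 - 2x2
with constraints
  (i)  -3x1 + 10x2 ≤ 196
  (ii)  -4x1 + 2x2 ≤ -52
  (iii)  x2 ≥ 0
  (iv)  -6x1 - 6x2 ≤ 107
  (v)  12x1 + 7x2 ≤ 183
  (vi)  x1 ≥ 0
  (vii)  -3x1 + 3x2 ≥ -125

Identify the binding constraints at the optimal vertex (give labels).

(ii) and (v)

Corner points and W = 2x1 - 2x2:
  (13, 0) → W = 26
  (365/26, 27/13) → W = 311/13
  (61/4, 0) → W = 61/2

The minimum is at (365/26, 27/13). Substituting into each constraint, equality holds for (ii) and (v); the remaining constraints have slack.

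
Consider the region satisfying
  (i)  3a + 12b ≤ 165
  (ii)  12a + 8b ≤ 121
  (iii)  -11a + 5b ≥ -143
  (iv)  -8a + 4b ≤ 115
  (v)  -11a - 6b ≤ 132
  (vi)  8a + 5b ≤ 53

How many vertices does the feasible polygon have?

5

Intersecting each pair of boundary lines and keeping only the points that satisfy every inequality leaves:
  (-20/3, 185/12)
  (-7/3, 43/3)
  (18/11, -25)
  (196/19, -561/95)
  (-609/46, 209/92)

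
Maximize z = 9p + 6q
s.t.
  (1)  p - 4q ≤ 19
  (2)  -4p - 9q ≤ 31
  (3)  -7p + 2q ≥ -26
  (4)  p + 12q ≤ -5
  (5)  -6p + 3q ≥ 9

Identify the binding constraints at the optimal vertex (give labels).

(4) and (5)

Vertices and z = 9p + 6q:
  (-109/13, 11/39) → z = -959/13
  (-29/11, -25/11) → z = -411/11
  (-41/25, -7/25) → z = -411/25

The maximum is at (-41/25, -7/25). Substituting into each constraint, equality holds for (4) and (5); the remaining constraints have slack.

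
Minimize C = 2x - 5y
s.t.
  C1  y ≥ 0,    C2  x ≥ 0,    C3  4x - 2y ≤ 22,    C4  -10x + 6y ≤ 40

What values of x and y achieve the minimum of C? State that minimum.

x = 53, y = 95, minimum C = -369

Vertices and C = 2x - 5y:
  (0, 0) → C = 0
  (11/2, 0) → C = 11
  (0, 20/3) → C = -100/3
  (53, 95) → C = -369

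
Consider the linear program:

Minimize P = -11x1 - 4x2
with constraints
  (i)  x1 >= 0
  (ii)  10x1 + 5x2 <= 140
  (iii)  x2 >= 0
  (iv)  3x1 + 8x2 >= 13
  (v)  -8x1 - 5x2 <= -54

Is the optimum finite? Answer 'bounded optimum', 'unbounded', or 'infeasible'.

Vertices and P = -11x1 - 4x2:
  (0, 28) → P = -112
  (0, 54/5) → P = -216/5
  (14, 0) → P = -154
  (27/4, 0) → P = -297/4
The feasible region has finitely many vertices and no improving ray; the minimum is -154 at (14, 0).

bounded optimum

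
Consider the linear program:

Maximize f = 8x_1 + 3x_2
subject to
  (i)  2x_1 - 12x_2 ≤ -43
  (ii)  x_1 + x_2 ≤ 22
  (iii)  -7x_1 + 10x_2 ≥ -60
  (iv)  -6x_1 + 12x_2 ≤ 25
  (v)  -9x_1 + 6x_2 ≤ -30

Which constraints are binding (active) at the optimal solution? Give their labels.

(i) and (ii)

Feasible corners and f = 8x_1 + 3x_2:
  (221/14, 87/14) → f = 2029/14
  (103/16, 149/32) → f = 2095/32
  (239/18, 157/18) → f = 2383/18
  (85/12, 45/8) → f = 1765/24

The maximum is at (221/14, 87/14). Substituting into each constraint, equality holds for (i) and (ii); the remaining constraints have slack.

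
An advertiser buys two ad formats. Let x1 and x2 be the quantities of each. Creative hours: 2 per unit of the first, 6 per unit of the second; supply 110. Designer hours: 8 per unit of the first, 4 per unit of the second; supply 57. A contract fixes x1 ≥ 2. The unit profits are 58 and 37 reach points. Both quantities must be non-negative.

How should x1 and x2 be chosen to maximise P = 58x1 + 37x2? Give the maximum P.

Extreme points and P = 58x1 + 37x2:
  (57/8, 0) → P = 1653/4
  (2, 0) → P = 116
  (2, 41/4) → P = 1981/4

x1 = 2, x2 = 41/4, maximum P = 1981/4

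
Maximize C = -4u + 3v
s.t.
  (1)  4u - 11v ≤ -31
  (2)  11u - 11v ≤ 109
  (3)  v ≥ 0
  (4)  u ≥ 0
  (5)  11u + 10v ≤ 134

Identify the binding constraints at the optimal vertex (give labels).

(4) and (5)

Extreme points and C = -4u + 3v:
  (0, 31/11) → C = 93/11
  (1164/161, 877/161) → C = -2025/161
  (0, 67/5) → C = 201/5

The maximum is at (0, 67/5). Substituting into each constraint, equality holds for (4) and (5); the remaining constraints have slack.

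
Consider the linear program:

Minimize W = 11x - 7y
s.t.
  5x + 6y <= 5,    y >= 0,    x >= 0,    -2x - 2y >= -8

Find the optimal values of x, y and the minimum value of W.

x = 0, y = 5/6, minimum W = -35/6

Corner points and W = 11x - 7y:
  (1, 0) → W = 11
  (0, 5/6) → W = -35/6
  (0, 0) → W = 0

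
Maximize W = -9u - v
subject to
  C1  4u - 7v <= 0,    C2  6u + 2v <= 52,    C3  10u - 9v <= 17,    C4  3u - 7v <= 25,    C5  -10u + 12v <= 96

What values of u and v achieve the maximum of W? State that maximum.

Corner points and W = -9u - v:
  (7/2, 2) → W = -67/2
  (-25, -100/7) → W = 1675/7
  (251/37, 209/37) → W = -2468/37
  (108/23, 274/23) → W = -1246/23
  (-486/17, -269/17) → W = 4643/17

The binding constraints are 3u - 7v = 25 and -10u + 12v = 96.
Solving simultaneously gives u = -486/17, v = -269/17.

u = -486/17, v = -269/17, maximum W = 4643/17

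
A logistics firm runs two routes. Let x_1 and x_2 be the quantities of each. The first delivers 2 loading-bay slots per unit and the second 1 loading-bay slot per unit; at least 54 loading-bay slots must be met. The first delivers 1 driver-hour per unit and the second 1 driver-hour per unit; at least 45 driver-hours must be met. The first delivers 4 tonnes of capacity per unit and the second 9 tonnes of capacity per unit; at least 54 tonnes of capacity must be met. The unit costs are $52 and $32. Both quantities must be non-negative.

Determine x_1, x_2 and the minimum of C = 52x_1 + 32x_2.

x_1 = 9, x_2 = 36, minimum C = 1620

Feasible corners and C = 52x_1 + 32x_2:
  (0, 54) → C = 1728
  (45, 0) → C = 2340
  (9, 36) → C = 1620
The feasible region is unbounded (it extends along (0, 1), (1, 0)), but C strictly increases along every unbounded feasible direction, so there is no improving ray and the minimum is attained at a vertex.

The binding constraints are 2x_1 + x_2 = 54 and x_1 + x_2 = 45.
Solving simultaneously gives x_1 = 9, x_2 = 36.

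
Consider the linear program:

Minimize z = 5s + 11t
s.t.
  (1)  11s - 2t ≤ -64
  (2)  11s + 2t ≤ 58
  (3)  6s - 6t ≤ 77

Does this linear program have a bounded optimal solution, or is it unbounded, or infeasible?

From the feasible point (-3/11, 61/2), moving in the direction (-6, -6) keeps every constraint satisfied while z decreases without bound.

unbounded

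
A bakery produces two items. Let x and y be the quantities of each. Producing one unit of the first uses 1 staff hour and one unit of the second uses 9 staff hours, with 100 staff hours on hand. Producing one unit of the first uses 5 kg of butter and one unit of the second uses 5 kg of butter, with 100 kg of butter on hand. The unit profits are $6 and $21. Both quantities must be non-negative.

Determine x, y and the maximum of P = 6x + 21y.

At the optimal vertex, x + 9y = 100 and 5x + 5y = 100.
Solving simultaneously gives x = 10, y = 10.

x = 10, y = 10, maximum P = 270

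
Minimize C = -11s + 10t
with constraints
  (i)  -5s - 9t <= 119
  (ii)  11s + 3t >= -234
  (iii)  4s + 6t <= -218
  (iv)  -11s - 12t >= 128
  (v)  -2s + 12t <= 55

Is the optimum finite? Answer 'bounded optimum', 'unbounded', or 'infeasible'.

The boundaries -5s - 9t = 119 and 11s + 3t = -234 meet at (-583/28, -139/84), but that point violates 4s + 6t ≤ -218. Every candidate vertex is excluded by some other constraint, so the feasible region is empty.

infeasible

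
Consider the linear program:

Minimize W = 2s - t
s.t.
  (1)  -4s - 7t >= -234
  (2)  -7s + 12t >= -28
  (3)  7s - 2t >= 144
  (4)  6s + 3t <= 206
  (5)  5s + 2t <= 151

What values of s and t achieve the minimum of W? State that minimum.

s = 295/12, t = 337/24, minimum W = 281/8

Corner points and W = 2s - t:
  (836/35, 58/5) → W = 1266/35
  (934/37, 917/74) → W = 2819/74
  (295/12, 337/24) → W = 281/8

At the optimal vertex, 7s - 2t = 144 and 5s + 2t = 151.
Solving simultaneously gives s = 295/12, t = 337/24.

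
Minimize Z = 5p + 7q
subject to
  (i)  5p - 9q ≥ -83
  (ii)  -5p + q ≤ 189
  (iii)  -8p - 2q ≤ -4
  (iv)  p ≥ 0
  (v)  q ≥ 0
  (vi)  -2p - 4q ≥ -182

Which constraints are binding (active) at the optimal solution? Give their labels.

Feasible corners and Z = 5p + 7q:
  (0, 83/9) → Z = 581/9
  (653/19, 538/19) → Z = 7031/19
  (0, 2) → Z = 14
  (1/2, 0) → Z = 5/2
  (91, 0) → Z = 455

The minimum is at (1/2, 0). Substituting into each constraint, equality holds for (iii) and (v); the remaining constraints have slack.

(iii) and (v)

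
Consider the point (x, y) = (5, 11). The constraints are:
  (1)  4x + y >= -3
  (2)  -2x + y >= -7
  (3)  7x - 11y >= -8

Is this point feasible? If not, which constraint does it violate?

Constraint (3): 7x - 11y = -86, which is not ≥ -8. All other constraints are satisfied.

not feasible — violates (3)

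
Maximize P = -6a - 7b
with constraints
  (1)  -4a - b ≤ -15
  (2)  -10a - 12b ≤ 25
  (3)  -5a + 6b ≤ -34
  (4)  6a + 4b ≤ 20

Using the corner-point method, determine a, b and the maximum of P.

a = 205/38, b = -125/19, maximum P = 260/19

Corner points and P = -6a - 7b:
  (205/38, -125/19) → P = 260/19
  (124/29, -61/29) → P = -317/29
  (85/8, -175/16) → P = 205/16
  (32/7, -13/7) → P = -101/7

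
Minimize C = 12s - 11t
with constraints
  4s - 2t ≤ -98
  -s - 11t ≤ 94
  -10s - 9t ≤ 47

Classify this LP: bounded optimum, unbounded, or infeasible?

From the feasible point (-122/7, 99/7), moving in the direction (2, 4) keeps every constraint satisfied while C decreases without bound.

unbounded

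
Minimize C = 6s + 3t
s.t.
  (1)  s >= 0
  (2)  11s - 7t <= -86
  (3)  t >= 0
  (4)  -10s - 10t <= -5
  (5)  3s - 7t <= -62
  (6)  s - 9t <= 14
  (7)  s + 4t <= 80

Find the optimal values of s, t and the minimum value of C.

s = 0, t = 86/7, minimum C = 258/7

Vertices and C = 6s + 3t:
  (0, 86/7) → C = 258/7
  (0, 20) → C = 60
  (72/17, 322/17) → C = 1398/17

At the optimal vertex, s = 0 and 11s - 7t = -86.
Solving simultaneously gives s = 0, t = 86/7.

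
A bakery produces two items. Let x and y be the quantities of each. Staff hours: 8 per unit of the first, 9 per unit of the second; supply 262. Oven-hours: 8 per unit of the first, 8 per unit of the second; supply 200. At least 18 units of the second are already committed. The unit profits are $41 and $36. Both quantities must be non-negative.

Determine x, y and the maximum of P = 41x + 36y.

x = 7, y = 18, maximum P = 935

At the optimal vertex, 8x + 8y = 200 and y = 18.
Solving simultaneously gives x = 7, y = 18.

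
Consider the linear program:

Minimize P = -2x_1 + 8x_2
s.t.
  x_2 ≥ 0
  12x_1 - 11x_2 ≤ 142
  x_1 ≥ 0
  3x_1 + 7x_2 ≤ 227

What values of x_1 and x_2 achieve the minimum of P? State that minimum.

Vertices and P = -2x_1 + 8x_2:
  (71/6, 0) → P = -71/3
  (0, 0) → P = 0
  (3491/117, 766/39) → P = 11402/117
  (0, 227/7) → P = 1816/7

The binding constraints are x_2 = 0 and 12x_1 - 11x_2 = 142.
Solving simultaneously gives x_1 = 71/6, x_2 = 0.

x_1 = 71/6, x_2 = 0, minimum P = -71/3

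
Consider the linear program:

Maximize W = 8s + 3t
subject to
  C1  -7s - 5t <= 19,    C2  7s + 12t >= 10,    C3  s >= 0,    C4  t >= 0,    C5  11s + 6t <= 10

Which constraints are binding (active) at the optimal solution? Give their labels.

Extreme points and W = 8s + 3t:
  (0, 5/6) → W = 5/2
  (2/3, 4/9) → W = 20/3
  (0, 5/3) → W = 5

The maximum is at (2/3, 4/9). Substituting into each constraint, equality holds for C2 and C5; the remaining constraints have slack.

C2 and C5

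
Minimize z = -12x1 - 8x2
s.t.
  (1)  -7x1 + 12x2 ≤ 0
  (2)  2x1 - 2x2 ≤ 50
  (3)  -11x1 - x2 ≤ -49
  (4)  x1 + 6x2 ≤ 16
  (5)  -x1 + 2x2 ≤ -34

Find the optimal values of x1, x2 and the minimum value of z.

x1 = 16, x2 = -9, minimum z = -120

Extreme points and z = -12x1 - 8x2:
  (37/6, -113/6) → z = 230/3
  (16, -9) → z = -120
  (132/23, -325/23) → z = 1016/23

The optimum lies where 2x1 - 2x2 = 50 and -x1 + 2x2 = -34.
Solving simultaneously gives x1 = 16, x2 = -9.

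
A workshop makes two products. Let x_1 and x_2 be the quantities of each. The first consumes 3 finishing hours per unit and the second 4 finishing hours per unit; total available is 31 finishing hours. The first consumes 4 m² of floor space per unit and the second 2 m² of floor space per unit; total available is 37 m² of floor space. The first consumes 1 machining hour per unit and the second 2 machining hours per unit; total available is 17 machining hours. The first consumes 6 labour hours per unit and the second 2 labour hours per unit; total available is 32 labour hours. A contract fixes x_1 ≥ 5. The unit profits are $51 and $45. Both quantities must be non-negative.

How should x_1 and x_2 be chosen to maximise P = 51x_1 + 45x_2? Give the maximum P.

x_1 = 5, x_2 = 1, maximum P = 300

At the optimal vertex, 6x_1 + 2x_2 = 32 and x_1 = 5.
Solving simultaneously gives x_1 = 5, x_2 = 1.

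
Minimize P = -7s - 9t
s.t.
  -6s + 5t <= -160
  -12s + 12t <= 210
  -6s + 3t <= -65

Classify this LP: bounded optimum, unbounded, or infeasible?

unbounded

From the feasible point (495/2, 265), moving in the direction (12, 12) keeps every constraint satisfied while P decreases without bound.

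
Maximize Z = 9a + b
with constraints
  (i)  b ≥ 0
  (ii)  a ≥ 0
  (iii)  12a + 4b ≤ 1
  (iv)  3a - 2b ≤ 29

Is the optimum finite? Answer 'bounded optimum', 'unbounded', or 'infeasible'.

Feasible corners and Z = 9a + b:
  (0, 0) → Z = 0
  (1/12, 0) → Z = 3/4
  (0, 1/4) → Z = 1/4
The feasible region has finitely many vertices and no improving ray; the maximum is 3/4 at (1/12, 0).

bounded optimum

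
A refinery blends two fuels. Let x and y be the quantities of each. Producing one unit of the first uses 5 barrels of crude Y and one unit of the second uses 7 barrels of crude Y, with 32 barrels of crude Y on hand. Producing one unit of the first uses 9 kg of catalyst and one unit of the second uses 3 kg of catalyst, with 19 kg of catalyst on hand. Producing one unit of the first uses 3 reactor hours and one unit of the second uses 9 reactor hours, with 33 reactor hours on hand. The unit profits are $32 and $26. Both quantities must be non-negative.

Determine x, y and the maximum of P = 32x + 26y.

Feasible corners and P = 32x + 26y:
  (0, 0) → P = 0
  (0, 11/3) → P = 286/3
  (19/9, 0) → P = 608/9
  (1, 10/3) → P = 356/3

x = 1, y = 10/3, maximum P = 356/3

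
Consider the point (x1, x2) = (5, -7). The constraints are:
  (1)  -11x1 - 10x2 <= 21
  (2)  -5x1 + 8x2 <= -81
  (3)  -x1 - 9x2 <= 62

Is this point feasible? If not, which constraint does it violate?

feasible

(1): 15 ≤ 21 ✓
(2): -81 ≤ -81 ✓
(3): 58 ≤ 62 ✓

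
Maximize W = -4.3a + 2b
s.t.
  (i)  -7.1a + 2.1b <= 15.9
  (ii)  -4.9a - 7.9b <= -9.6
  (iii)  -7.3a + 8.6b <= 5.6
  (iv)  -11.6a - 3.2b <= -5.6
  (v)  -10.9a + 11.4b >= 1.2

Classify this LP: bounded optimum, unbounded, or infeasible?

bounded optimum

Corner points and W = -4.3a + 2b:
  (3832/9981, 9752/9981) → W = 5044/16635
  (9996/14197, 11052/14197) → W = -104394/70985
  (1338/263, 1307/263) → W = -15697/1315
The feasible region has finitely many vertices and no improving ray; the maximum is 5044/16635 at (3832/9981, 9752/9981).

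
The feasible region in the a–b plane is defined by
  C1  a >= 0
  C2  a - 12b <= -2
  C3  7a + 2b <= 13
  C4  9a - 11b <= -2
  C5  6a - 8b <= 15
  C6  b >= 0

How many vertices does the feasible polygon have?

The feasible vertices (each the meet of two boundaries and inside every other half-plane) are:
  (0, 13/2)
  (0, 2/11)
  (139/95, 131/95)

3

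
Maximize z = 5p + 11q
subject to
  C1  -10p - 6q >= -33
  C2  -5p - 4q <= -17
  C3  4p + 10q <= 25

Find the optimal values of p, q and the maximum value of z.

p = 45/19, q = 59/38, maximum z = 1099/38

The binding constraints are -10p - 6q = -33 and 4p + 10q = 25.
Solving simultaneously gives p = 45/19, q = 59/38.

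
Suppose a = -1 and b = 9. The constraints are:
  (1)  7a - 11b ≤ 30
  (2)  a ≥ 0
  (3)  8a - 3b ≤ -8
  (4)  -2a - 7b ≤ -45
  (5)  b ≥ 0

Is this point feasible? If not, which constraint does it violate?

Constraint (2): a = -1, which is not ≥ 0. All other constraints are satisfied.

not feasible — violates (2)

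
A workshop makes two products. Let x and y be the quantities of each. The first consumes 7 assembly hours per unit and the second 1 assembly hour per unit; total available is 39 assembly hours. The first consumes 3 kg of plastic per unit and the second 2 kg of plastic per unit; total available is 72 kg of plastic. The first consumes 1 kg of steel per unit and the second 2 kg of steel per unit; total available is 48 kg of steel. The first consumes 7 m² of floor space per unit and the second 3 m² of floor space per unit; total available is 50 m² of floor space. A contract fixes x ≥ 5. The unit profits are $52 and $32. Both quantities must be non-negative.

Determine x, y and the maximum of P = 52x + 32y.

x = 5, y = 4, maximum P = 388

Vertices and P = 52x + 32y:
  (39/7, 0) → P = 2028/7
  (5, 0) → P = 260
  (5, 4) → P = 388

The binding constraints are 7x + y = 39 and x = 5.
Solving simultaneously gives x = 5, y = 4.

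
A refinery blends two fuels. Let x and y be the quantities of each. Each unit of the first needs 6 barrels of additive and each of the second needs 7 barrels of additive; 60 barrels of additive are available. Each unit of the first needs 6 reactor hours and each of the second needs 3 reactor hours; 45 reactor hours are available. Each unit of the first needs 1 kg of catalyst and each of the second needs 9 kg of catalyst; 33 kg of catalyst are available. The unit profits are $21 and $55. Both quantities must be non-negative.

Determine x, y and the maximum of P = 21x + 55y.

Extreme points and P = 21x + 55y:
  (0, 0) → P = 0
  (0, 11/3) → P = 605/3
  (15/2, 0) → P = 315/2
  (6, 3) → P = 291

The binding constraints are 6x + 3y = 45 and x + 9y = 33.
Solving simultaneously gives x = 6, y = 3.

x = 6, y = 3, maximum P = 291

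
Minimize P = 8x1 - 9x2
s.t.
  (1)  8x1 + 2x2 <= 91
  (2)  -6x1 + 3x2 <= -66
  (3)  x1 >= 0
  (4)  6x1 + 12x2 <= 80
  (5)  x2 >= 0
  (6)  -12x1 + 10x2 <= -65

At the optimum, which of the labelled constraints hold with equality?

Corner points and P = 8x1 - 9x2:
  (45/4, 1/2) → P = 171/2
  (91/8, 0) → P = 91
  (11, 0) → P = 88

The minimum is at (45/4, 1/2). Substituting into each constraint, equality holds for (1) and (2); the remaining constraints have slack.

(1) and (2)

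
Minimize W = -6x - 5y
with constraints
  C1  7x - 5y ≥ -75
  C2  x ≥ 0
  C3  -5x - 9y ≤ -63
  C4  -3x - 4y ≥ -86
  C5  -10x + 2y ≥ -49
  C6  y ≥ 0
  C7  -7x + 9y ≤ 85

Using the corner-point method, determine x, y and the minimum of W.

x = 8, y = 31/2, minimum W = -251/2

Vertices and W = -6x - 5y:
  (0, 7) → W = -35
  (0, 85/9) → W = -425/9
  (567/100, 77/20) → W = -5327/100
  (8, 31/2) → W = -251/2
  (434/55, 857/55) → W = -6889/55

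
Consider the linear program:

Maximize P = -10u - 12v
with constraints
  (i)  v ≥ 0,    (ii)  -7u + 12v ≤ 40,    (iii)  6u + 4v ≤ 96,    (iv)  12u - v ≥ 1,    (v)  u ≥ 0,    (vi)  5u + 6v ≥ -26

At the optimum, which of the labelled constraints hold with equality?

(i) and (iv)

Vertices and P = -10u - 12v:
  (16, 0) → P = -160
  (1/12, 0) → P = -5/6
  (248/25, 228/25) → P = -5216/25
  (52/137, 487/137) → P = -6364/137

The maximum is at (1/12, 0). Substituting into each constraint, equality holds for (i) and (iv); the remaining constraints have slack.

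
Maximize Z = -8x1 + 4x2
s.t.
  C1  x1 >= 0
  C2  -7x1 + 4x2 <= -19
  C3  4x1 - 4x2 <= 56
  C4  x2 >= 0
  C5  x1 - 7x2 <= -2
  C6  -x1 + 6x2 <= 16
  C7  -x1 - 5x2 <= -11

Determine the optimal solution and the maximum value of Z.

Feasible corners and Z = -8x1 + 4x2:
  (89/19, 131/38) → Z = -450/19
  (139/39, 58/39) → Z = -880/39
  (50/3, 8/3) → Z = -368/3
  (20, 6) → Z = -136
  (67/12, 13/12) → Z = -121/3

At the optimal vertex, -7x1 + 4x2 = -19 and -x1 - 5x2 = -11.
Solving simultaneously gives x1 = 139/39, x2 = 58/39.

x1 = 139/39, x2 = 58/39, maximum Z = -880/39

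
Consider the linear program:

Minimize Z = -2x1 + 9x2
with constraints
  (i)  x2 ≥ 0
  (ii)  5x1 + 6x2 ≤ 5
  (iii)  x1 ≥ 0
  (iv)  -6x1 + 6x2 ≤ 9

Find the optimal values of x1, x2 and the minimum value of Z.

x1 = 1, x2 = 0, minimum Z = -2

Extreme points and Z = -2x1 + 9x2:
  (1, 0) → Z = -2
  (0, 0) → Z = 0
  (0, 5/6) → Z = 15/2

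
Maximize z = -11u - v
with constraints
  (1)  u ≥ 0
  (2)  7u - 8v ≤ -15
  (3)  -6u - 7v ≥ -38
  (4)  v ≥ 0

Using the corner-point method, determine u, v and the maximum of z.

u = 0, v = 15/8, maximum z = -15/8

Corner points and z = -11u - v:
  (0, 15/8) → z = -15/8
  (0, 38/7) → z = -38/7
  (199/97, 356/97) → z = -2545/97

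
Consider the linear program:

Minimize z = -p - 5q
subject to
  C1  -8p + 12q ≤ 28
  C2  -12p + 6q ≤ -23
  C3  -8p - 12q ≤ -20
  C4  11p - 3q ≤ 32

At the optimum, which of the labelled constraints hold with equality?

Feasible corners and z = -p - 5q:
  (33/16, 7/24) → z = -169/48
  (41/10, 131/30) → z = -389/15
  (37/13, -3/13) → z = -22/13

The minimum is at (41/10, 131/30). Substituting into each constraint, equality holds for C2 and C4; the remaining constraints have slack.

C2 and C4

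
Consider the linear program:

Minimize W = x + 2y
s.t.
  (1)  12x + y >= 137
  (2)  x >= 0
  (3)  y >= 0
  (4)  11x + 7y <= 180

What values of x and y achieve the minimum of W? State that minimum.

Corner points and W = x + 2y:
  (137/12, 0) → W = 137/12
  (779/73, 653/73) → W = 2085/73
  (180/11, 0) → W = 180/11

The binding constraints are 12x + y = 137 and y = 0.
Solving simultaneously gives x = 137/12, y = 0.

x = 137/12, y = 0, minimum W = 137/12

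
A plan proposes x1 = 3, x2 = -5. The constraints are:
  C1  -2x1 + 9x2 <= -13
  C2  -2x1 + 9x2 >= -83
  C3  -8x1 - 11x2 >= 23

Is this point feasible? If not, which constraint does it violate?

C1: -51 ≤ -13 ✓
C2: -51 ≥ -83 ✓
C3: 31 ≥ 23 ✓

feasible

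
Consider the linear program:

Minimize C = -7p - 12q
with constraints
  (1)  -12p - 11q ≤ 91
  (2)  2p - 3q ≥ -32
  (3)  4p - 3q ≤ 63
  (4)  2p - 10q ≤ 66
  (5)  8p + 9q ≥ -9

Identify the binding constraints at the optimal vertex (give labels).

(2) and (3)

Extreme points and C = -7p - 12q:
  (95/2, 127/3) → C = -1681/2
  (-15/2, 17/3) → C = -31/2
  (216/17, -69/17) → C = -684/17
  (36/7, -39/7) → C = 216/7

The minimum is at (95/2, 127/3). Substituting into each constraint, equality holds for (2) and (3); the remaining constraints have slack.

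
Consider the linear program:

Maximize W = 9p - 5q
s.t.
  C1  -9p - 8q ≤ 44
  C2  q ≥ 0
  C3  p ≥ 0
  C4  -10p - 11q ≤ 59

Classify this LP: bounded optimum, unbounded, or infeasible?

unbounded

From the feasible point (0, 0), moving in the direction (1, 0) keeps every constraint satisfied while W increases without bound.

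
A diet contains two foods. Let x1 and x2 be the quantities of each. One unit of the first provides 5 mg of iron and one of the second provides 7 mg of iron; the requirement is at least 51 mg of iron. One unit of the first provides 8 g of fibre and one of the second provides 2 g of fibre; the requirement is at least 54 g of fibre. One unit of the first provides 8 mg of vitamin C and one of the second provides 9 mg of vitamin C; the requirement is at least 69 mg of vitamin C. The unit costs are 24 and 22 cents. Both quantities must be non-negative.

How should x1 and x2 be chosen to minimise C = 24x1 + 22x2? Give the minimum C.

The feasible region is unbounded (it extends along (0, 1), (1, 0)), but C strictly increases along every unbounded feasible direction, so there is no improving ray and the minimum is attained at a vertex.

x1 = 6, x2 = 3, minimum C = 210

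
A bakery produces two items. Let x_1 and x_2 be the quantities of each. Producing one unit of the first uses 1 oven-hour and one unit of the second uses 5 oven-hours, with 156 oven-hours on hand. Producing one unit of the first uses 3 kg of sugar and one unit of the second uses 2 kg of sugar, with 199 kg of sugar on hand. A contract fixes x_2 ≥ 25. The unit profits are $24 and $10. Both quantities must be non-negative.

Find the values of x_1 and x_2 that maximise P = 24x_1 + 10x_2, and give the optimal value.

x_1 = 31, x_2 = 25, maximum P = 994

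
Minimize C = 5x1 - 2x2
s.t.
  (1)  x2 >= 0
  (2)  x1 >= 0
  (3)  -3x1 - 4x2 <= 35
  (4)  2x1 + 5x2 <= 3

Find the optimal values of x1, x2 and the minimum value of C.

Extreme points and C = 5x1 - 2x2:
  (0, 0) → C = 0
  (3/2, 0) → C = 15/2
  (0, 3/5) → C = -6/5

x1 = 0, x2 = 3/5, minimum C = -6/5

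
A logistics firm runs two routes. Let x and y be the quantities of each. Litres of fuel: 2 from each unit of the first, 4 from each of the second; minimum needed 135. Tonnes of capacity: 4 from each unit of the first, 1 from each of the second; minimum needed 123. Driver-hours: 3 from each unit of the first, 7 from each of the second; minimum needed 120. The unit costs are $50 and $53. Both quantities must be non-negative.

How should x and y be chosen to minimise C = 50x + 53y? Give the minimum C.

The feasible region is unbounded (it extends along (0, 1), (1, 0)), but C strictly increases along every unbounded feasible direction, so there is no improving ray and the minimum is attained at a vertex.

x = 51/2, y = 21, minimum C = 2388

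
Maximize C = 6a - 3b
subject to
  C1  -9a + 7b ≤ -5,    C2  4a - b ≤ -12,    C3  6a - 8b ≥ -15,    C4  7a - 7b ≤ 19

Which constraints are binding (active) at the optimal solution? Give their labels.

C2 and C4

Corner points and C = 6a - 3b:
  (-89/19, -128/19) → C = -150/19
  (-7, -68/7) → C = -90/7
  (-103/21, -160/21) → C = -46/7

The maximum is at (-103/21, -160/21). Substituting into each constraint, equality holds for C2 and C4; the remaining constraints have slack.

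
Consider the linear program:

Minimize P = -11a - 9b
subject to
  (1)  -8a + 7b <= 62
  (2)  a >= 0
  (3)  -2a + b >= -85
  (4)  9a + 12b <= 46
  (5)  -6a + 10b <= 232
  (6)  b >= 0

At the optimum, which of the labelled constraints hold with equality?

(4) and (6)

Corner points and P = -11a - 9b:
  (0, 23/6) → P = -69/2
  (0, 0) → P = 0
  (46/9, 0) → P = -506/9

The minimum is at (46/9, 0). Substituting into each constraint, equality holds for (4) and (6); the remaining constraints have slack.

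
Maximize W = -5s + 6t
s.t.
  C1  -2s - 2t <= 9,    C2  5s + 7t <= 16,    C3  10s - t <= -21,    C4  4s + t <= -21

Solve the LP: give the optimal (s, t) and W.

s = -95/4, t = 77/4, maximum W = 937/4

Vertices and W = -5s + 6t:
  (-95/4, 77/4) → W = 937/4
  (-11/2, 1) → W = 67/2
  (-163/23, 169/23) → W = 1829/23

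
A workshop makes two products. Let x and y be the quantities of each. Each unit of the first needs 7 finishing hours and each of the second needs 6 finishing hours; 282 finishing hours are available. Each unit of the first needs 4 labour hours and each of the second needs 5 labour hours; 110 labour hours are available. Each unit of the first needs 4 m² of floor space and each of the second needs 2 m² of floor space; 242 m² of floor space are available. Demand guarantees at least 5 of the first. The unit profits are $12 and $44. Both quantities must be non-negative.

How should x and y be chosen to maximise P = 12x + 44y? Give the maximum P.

x = 5, y = 18, maximum P = 852

The optimum lies where 4x + 5y = 110 and x = 5.
Solving simultaneously gives x = 5, y = 18.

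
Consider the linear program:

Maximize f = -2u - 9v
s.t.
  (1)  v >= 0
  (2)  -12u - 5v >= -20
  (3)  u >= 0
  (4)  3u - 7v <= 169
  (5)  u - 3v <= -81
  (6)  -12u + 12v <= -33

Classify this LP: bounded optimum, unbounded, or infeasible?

The boundaries 3u - 7v = 169 and u - 3v = -81 meet at (537, 206), but that point violates -12u - 5v ≥ -20. Every candidate vertex is excluded by some other constraint, so the feasible region is empty.

infeasible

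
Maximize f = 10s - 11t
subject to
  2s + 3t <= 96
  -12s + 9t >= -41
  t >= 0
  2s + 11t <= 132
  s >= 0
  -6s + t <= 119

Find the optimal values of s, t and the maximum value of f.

s = 41/12, t = 0, maximum f = 205/6

Extreme points and f = 10s - 11t:
  (41/12, 0) → f = 205/6
  (1639/150, 751/75) → f = -22/25
  (0, 0) → f = 0
  (0, 12) → f = -132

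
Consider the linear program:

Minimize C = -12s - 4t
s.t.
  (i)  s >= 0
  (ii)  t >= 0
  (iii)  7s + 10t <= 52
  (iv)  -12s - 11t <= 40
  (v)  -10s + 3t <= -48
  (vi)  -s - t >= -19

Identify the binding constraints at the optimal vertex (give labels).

Vertices and C = -12s - 4t:
  (52/7, 0) → C = -624/7
  (24/5, 0) → C = -288/5
  (636/121, 184/121) → C = -8368/121

The minimum is at (52/7, 0). Substituting into each constraint, equality holds for (ii) and (iii); the remaining constraints have slack.

(ii) and (iii)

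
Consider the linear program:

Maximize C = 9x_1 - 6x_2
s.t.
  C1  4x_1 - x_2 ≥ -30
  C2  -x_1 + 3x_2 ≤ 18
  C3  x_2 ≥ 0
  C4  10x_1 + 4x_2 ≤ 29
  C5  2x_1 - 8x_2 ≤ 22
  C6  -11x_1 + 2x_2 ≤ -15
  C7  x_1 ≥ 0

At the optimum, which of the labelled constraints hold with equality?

C3 and C4

Feasible corners and C = 9x_1 - 6x_2:
  (29/10, 0) → C = 261/10
  (15/11, 0) → C = 135/11
  (59/32, 169/64) → C = 3/4

The maximum is at (29/10, 0). Substituting into each constraint, equality holds for C3 and C4; the remaining constraints have slack.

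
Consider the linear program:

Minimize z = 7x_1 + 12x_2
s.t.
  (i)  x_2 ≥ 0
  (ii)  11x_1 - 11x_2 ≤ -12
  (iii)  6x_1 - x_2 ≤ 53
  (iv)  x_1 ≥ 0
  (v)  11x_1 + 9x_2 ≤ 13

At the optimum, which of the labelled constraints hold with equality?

Vertices and z = 7x_1 + 12x_2:
  (0, 12/11) → z = 144/11
  (7/44, 5/4) → z = 709/44
  (0, 13/9) → z = 52/3

The minimum is at (0, 12/11). Substituting into each constraint, equality holds for (ii) and (iv); the remaining constraints have slack.

(ii) and (iv)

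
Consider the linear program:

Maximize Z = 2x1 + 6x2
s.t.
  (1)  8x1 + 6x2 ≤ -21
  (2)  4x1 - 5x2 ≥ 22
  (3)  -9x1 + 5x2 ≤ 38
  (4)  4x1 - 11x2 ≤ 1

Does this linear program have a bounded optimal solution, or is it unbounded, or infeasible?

The boundaries 8x1 + 6x2 = -21 and 4x1 - 5x2 = 22 meet at (27/64, -65/16), but that point violates 4x1 - 11x2 ≤ 1. Every candidate vertex is excluded by some other constraint, so the feasible region is empty.

infeasible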